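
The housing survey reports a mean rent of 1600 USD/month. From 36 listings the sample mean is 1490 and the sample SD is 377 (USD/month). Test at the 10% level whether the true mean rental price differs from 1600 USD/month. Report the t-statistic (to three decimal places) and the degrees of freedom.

H0: μ = 1600; H1: μ ≠ 1600 (one-sample t-test, two-sided).
t = (x̄ − μ₀)/(s/√n) = (1490 − 1600)/(377/√36) = -1.751
df = n − 1 = 35
Two-sided p-value ≈ 0.089
Since p ≈ 0.089 < α = 0.1, reject H0; the data support H1.

t = -1.751, df = 35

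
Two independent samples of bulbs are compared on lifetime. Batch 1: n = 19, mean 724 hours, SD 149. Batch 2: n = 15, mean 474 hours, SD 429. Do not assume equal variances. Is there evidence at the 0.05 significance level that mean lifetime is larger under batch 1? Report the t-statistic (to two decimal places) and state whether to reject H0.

t = 2.16; reject H0

Let group 1 = batch 1, group 2 = batch 2. H0: μ_1 = μ_2; H1: μ_1 > μ_2 (Welch's two-sample t-test, right-tailed).
t = (x̄_1 − x̄_2)/√(s_1²/n_1 + s_2²/n_2) = (724 − 474)/√(149²/19 + 429²/15) = 2.16
Welch–Satterthwaite df ≈ 16.68
p-value = P(T ≥ 2.16) ≈ 0.023
Since p ≈ 0.023 < α = 0.05, reject H0; the evidence is statistically significant.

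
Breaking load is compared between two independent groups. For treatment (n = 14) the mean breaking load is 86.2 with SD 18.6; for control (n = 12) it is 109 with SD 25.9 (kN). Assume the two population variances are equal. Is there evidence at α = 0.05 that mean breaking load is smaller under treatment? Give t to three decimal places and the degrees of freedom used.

Let group 1 = treatment, group 2 = control. H0: μ_1 = μ_2; H1: μ_1 < μ_2 (two-sample pooled-variance t-test, left-tailed).
s_p² = [(14−1)·18.6² + (12−1)·25.9²]/(14+12−2) = 494.85
t = (86.2 − 109)/√[494.85·(1/14 + 1/12)] = -2.605
df = n₁ + n₂ − 2 = 24
p-value = P(T ≤ -2.605) ≈ 0.008
Since p ≈ 0.008 < α = 0.05, reject H0; the data support H1.

t = -2.605, df = 24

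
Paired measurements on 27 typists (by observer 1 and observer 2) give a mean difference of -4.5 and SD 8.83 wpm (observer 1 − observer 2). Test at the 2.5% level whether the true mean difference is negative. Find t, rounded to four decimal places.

-2.6481

H0: μ_d = 0; H1: μ_d < 0 (paired t-test on the differences, left-tailed).
t = d̄/(s_d/√n) = -4.5/(8.83/√27) = -2.6481
df = n − 1 = 26
p-value = P(T ≤ -2.6481) ≈ 0.0068
Since p ≈ 0.0068 < α = 0.025, reject H0; the data support H1.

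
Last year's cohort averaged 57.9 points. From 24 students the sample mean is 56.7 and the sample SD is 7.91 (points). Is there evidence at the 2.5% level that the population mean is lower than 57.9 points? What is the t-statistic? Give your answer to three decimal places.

-0.743

H0: μ = 57.9; H1: μ < 57.9 (one-sample t-test, left-tailed).
t = (x̄ − μ₀)/(s/√n) = (56.7 − 57.9)/(7.91/√24) = -0.743
df = n − 1 = 23
p-value = P(T ≤ -0.743) ≈ 0.2324
Since p ≈ 0.2324 > α = 0.025, fail to reject H0; the data do not provide sufficient evidence against H0.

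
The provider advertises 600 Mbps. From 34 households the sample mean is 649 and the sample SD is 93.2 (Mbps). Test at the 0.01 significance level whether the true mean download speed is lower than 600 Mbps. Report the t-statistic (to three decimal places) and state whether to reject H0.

t = 3.066; fail to reject H0

H0: μ = 600; H1: μ < 600 (one-sample t-test, left-tailed).
t = (x̄ − μ₀)/(s/√n) = (649 − 600)/(93.2/√34) = 3.066
df = n − 1 = 33
p-value = P(T ≤ 3.066) ≈ 0.9978
Since p ≈ 0.9978 > α = 0.01, fail to reject H0; the data do not provide sufficient evidence against H0.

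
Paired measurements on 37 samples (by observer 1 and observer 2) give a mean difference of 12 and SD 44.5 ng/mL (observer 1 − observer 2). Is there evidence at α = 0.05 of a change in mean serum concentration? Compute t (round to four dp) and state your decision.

H0: μ_d = 0; H1: μ_d ≠ 0 (paired t-test on the differences, two-sided).
t = d̄/(s_d/√n) = 12/(44.5/√37) = 1.6403
df = n − 1 = 36
Two-sided p-value ≈ 0.1097
Since p ≈ 0.1097 > α = 0.05, fail to reject H0; the evidence is not statistically significant.

t = 1.6403; fail to reject H0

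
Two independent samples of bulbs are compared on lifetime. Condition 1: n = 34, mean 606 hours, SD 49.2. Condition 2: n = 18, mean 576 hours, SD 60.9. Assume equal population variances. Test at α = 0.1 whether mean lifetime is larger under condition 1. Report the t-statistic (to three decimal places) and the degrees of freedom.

Let group 1 = condition 1, group 2 = condition 2. H0: μ_1 = μ_2; H1: μ_1 > μ_2 (two-sample pooled-variance t-test, right-tailed).
s_p² = [(34−1)·49.2² + (18−1)·60.9²]/(34+18−2) = 2858.62
t = (606 − 576)/√[2858.62·(1/34 + 1/18)] = 1.925
df = n₁ + n₂ − 2 = 50
p-value = P(T ≥ 1.925) ≈ 0.0300
Since p ≈ 0.0300 < α = 0.1, reject H0; the evidence is statistically significant.

t = 1.925, df = 50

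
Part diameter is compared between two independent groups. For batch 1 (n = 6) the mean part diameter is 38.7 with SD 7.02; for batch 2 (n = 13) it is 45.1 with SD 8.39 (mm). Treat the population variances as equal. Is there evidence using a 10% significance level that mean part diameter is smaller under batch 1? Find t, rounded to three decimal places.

-1.619

Let group 1 = batch 1, group 2 = batch 2. H0: μ_1 = μ_2; H1: μ_1 < μ_2 (two-sample pooled-variance t-test, left-tailed).
s_p² = [(6−1)·7.02² + (13−1)·8.39²]/(6+13−2) = 64.1828
t = (38.7 − 45.1)/√[64.1828·(1/6 + 1/13)] = -1.619
df = n₁ + n₂ − 2 = 17
p-value = P(T ≤ -1.619) ≈ 0.062
Since p ≈ 0.062 < α = 0.1, reject H0; the data support H1.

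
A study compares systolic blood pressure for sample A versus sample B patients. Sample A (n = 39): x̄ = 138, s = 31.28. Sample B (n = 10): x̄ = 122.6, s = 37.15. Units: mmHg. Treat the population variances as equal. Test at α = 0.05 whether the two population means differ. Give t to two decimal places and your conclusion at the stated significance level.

t = 1.34; fail to reject H0

Let group 1 = sample A, group 2 = sample B. H0: μ_1 = μ_2; H1: μ_1 ≠ μ_2 (two-sample pooled-variance t-test, two-sided).
s_p² = [(39−1)·31.28² + (10−1)·37.15²]/(39+10−2) = 1055.36
t = (138 − 122.6)/√[1055.36·(1/39 + 1/10)] = 1.34
df = n₁ + n₂ − 2 = 47
Two-sided p-value ≈ 0.188
Since p ≈ 0.188 > α = 0.05, fail to reject H0; the evidence is not statistically significant.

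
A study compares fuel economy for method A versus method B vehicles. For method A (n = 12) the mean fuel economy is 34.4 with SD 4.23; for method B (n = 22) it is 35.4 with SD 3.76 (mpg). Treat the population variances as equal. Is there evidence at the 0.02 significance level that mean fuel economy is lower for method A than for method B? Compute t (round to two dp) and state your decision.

Let group 1 = method A, group 2 = method B. H0: μ_1 = μ_2; H1: μ_1 < μ_2 (two-sample pooled-variance t-test, left-tailed).
s_p² = [(12−1)·4.23² + (22−1)·3.76²]/(12+22−2) = 15.4285
t = (34.4 − 35.4)/√[15.4285·(1/12 + 1/22)] = -0.71
df = n₁ + n₂ − 2 = 32
p-value = P(T ≤ -0.71) ≈ 0.242
Since p ≈ 0.242 > α = 0.02, fail to reject H0; the evidence is not statistically significant.

t = -0.71; fail to reject H0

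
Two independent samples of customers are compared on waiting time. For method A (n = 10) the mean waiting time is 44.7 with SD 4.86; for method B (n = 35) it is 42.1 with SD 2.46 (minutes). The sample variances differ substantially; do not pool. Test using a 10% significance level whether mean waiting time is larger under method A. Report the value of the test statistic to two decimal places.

Let group 1 = method A, group 2 = method B. H0: μ_1 = μ_2; H1: μ_1 > μ_2 (Welch's two-sample t-test, right-tailed).
t = (x̄_1 − x̄_2)/√(s_1²/n_1 + s_2²/n_2) = (44.7 − 42.1)/√(4.86²/10 + 2.46²/35) = 1.63
Welch–Satterthwaite df ≈ 10.35
p-value = P(T ≥ 1.63) ≈ 0.066
Since p ≈ 0.066 < α = 0.1, reject H0; the evidence is statistically significant.

1.63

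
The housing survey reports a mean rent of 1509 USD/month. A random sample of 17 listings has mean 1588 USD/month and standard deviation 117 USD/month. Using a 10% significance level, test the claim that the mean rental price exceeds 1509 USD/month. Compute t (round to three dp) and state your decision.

H0: μ = 1509; H1: μ > 1509 (one-sample t-test, right-tailed).
t = (x̄ − μ₀)/(s/√n) = (1588 − 1509)/(117/√17) = 2.784
df = n − 1 = 16
p-value = P(T ≥ 2.784) ≈ 0.007
Since p ≈ 0.007 < α = 0.1, reject H0; the data support H1.

t = 2.784; reject H0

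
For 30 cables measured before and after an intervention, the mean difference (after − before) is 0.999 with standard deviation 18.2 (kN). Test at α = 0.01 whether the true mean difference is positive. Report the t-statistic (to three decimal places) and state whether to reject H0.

H0: μ_d = 0; H1: μ_d > 0 (paired t-test on the differences, right-tailed).
t = d̄/(s_d/√n) = 0.999/(18.2/√30) = 0.301
df = n − 1 = 29
p-value = P(T ≥ 0.301) ≈ 0.3829
Since p ≈ 0.3829 > α = 0.01, fail to reject H0; the data do not provide sufficient evidence against H0.

t = 0.301; fail to reject H0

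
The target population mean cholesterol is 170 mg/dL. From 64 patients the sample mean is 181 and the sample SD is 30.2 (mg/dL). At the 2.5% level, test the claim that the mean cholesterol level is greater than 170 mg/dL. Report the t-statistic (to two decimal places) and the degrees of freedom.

t = 2.91, df = 63

H0: μ = 170; H1: μ > 170 (one-sample t-test, right-tailed).
t = (x̄ − μ₀)/(s/√n) = (181 − 170)/(30.2/√64) = 2.91
df = n − 1 = 63
p-value = P(T ≥ 2.91) ≈ 0.0025
Since p ≈ 0.0025 < α = 0.025, reject H0; the evidence is statistically significant.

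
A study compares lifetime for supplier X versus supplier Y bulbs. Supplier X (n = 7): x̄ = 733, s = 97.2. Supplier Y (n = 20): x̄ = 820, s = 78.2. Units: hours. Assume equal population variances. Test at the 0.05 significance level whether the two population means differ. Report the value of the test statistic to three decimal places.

Let group 1 = supplier X, group 2 = supplier Y. H0: μ_1 = μ_2; H1: μ_1 ≠ μ_2 (two-sample pooled-variance t-test, two-sided).
s_p² = [(7−1)·97.2² + (20−1)·78.2²]/(7+20−2) = 6915.06
t = (733 − 820)/√[6915.06·(1/7 + 1/20)] = -2.382
df = n₁ + n₂ − 2 = 25
Two-sided p-value ≈ 0.025
Since p ≈ 0.025 < α = 0.05, reject H0; the evidence is statistically significant.

-2.382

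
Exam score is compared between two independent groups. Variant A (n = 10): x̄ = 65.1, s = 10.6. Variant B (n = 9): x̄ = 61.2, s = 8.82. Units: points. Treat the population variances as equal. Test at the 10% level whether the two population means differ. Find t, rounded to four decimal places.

0.8659

Let group 1 = variant A, group 2 = variant B. H0: μ_1 = μ_2; H1: μ_1 ≠ μ_2 (two-sample pooled-variance t-test, two-sided).
s_p² = [(10−1)·10.6² + (9−1)·8.82²]/(10+9−2) = 96.0929
t = (65.1 − 61.2)/√[96.0929·(1/10 + 1/9)] = 0.8659
df = n₁ + n₂ − 2 = 17
Two-sided p-value ≈ 0.3986
Since p ≈ 0.3986 > α = 0.1, fail to reject H0; the evidence is not statistically significant.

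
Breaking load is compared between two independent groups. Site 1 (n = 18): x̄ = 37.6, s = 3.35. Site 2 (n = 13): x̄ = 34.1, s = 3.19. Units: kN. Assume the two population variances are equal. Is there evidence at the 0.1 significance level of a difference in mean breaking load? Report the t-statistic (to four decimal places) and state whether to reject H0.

Let group 1 = site 1, group 2 = site 2. H0: μ_1 = μ_2; H1: μ_1 ≠ μ_2 (two-sample pooled-variance t-test, two-sided).
s_p² = [(18−1)·3.35² + (13−1)·3.19²]/(18+13−2) = 10.7895
t = (37.6 − 34.1)/√[10.7895·(1/18 + 1/13)] = 2.9275
df = n₁ + n₂ − 2 = 29
Two-sided p-value ≈ 0.007
Since p ≈ 0.007 < α = 0.1, reject H0; the data support H1.

t = 2.9275; reject H0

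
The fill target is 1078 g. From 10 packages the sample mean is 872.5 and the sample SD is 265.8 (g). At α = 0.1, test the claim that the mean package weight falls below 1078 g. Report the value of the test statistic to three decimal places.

-2.445

H0: μ = 1078; H1: μ < 1078 (one-sample t-test, left-tailed).
t = (x̄ − μ₀)/(s/√n) = (872.5 − 1078)/(265.8/√10) = -2.445
df = n − 1 = 9
p-value = P(T ≤ -2.445) ≈ 0.019
Since p ≈ 0.019 < α = 0.1, reject H0; the evidence is statistically significant.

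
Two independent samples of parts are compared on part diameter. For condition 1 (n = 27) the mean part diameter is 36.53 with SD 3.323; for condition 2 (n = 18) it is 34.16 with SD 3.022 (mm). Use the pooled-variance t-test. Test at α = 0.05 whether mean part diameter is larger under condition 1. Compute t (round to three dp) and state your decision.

Let group 1 = condition 1, group 2 = condition 2. H0: μ_1 = μ_2; H1: μ_1 > μ_2 (two-sample pooled-variance t-test, right-tailed).
s_p² = [(27−1)·3.323² + (18−1)·3.022²]/(27+18−2) = 10.2873
t = (36.53 − 34.16)/√[10.2873·(1/27 + 1/18)] = 2.428
df = n₁ + n₂ − 2 = 43
p-value = P(T ≥ 2.428) ≈ 0.0097
Since p ≈ 0.0097 < α = 0.05, reject H0; the evidence is statistically significant.

t = 2.428; reject H0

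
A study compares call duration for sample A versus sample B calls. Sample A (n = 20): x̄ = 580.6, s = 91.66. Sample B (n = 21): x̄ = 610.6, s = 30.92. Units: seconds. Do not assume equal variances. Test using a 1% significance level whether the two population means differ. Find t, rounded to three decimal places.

-1.390

Let group 1 = sample A, group 2 = sample B. H0: μ_1 = μ_2; H1: μ_1 ≠ μ_2 (Welch's two-sample t-test, two-sided).
t = (x̄_1 − x̄_2)/√(s_1²/n_1 + s_2²/n_2) = (580.6 − 610.6)/√(91.66²/20 + 30.92²/21) = -1.390
Welch–Satterthwaite df ≈ 23.08
Two-sided p-value ≈ 0.178
Since p ≈ 0.178 > α = 0.01, fail to reject H0; the data do not provide sufficient evidence against H0.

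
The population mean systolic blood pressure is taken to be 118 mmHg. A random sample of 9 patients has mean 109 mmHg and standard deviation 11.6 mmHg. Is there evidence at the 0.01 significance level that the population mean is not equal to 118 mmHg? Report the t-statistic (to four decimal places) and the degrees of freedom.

t = -2.3276, df = 8

H0: μ = 118; H1: μ ≠ 118 (one-sample t-test, two-sided).
t = (x̄ − μ₀)/(s/√n) = (109 − 118)/(11.6/√9) = -2.3276
df = n − 1 = 8
Two-sided p-value ≈ 0.048
Since p ≈ 0.048 > α = 0.01, fail to reject H0; the data do not provide sufficient evidence against H0.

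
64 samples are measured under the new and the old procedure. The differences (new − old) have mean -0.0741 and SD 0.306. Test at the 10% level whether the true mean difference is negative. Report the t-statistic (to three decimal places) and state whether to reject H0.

H0: μ_d = 0; H1: μ_d < 0 (paired t-test on the differences, left-tailed).
t = d̄/(s_d/√n) = -0.0741/(0.306/√64) = -1.937
df = n − 1 = 63
p-value = P(T ≤ -1.937) ≈ 0.029
Since p ≈ 0.029 < α = 0.1, reject H0; the data support H1.

t = -1.937; reject H0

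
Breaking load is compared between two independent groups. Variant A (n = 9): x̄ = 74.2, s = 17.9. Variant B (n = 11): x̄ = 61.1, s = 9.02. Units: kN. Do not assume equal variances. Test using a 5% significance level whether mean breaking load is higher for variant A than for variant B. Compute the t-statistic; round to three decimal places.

1.998

Let group 1 = variant A, group 2 = variant B. H0: μ_1 = μ_2; H1: μ_1 > μ_2 (Welch's two-sample t-test, right-tailed).
t = (x̄_1 − x̄_2)/√(s_1²/n_1 + s_2²/n_2) = (74.2 − 61.1)/√(17.9²/9 + 9.02²/11) = 1.998
Welch–Satterthwaite df ≈ 11.28
p-value = P(T ≥ 1.998) ≈ 0.035
Since p ≈ 0.035 < α = 0.05, reject H0; the data support H1.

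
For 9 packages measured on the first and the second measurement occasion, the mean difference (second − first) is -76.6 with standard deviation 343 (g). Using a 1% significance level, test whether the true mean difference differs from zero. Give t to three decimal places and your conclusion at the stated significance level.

t = -0.670; fail to reject H0

H0: μ_d = 0; H1: μ_d ≠ 0 (paired t-test on the differences, two-sided).
t = d̄/(s_d/√n) = -76.6/(343/√9) = -0.670
df = n − 1 = 8
Two-sided p-value ≈ 0.5217
Since p ≈ 0.5217 > α = 0.01, fail to reject H0; the evidence is not statistically significant.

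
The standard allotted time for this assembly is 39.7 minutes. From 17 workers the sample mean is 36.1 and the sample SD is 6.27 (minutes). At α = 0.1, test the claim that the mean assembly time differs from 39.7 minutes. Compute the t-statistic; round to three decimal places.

-2.367

H0: μ = 39.7; H1: μ ≠ 39.7 (one-sample t-test, two-sided).
t = (x̄ − μ₀)/(s/√n) = (36.1 − 39.7)/(6.27/√17) = -2.367
df = n − 1 = 16
Two-sided p-value ≈ 0.031
Since p ≈ 0.031 < α = 0.1, reject H0; the data support H1.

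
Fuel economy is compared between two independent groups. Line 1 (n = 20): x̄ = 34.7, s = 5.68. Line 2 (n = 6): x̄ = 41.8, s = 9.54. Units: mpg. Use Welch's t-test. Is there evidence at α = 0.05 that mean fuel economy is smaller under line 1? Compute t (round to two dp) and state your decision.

t = -1.73; fail to reject H0

Let group 1 = line 1, group 2 = line 2. H0: μ_1 = μ_2; H1: μ_1 < μ_2 (Welch's two-sample t-test, left-tailed).
t = (x̄_1 − x̄_2)/√(s_1²/n_1 + s_2²/n_2) = (34.7 − 41.8)/√(5.68²/20 + 9.54²/6) = -1.73
Welch–Satterthwaite df ≈ 6.10
p-value = P(T ≤ -1.73) ≈ 0.0665
Since p ≈ 0.0665 > α = 0.05, fail to reject H0; the evidence is not statistically significant.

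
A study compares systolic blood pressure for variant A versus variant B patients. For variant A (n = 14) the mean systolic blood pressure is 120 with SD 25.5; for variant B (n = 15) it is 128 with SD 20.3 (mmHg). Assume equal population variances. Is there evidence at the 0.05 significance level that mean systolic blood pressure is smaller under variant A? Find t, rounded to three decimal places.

-0.938

Let group 1 = variant A, group 2 = variant B. H0: μ_1 = μ_2; H1: μ_1 < μ_2 (two-sample pooled-variance t-test, left-tailed).
s_p² = [(14−1)·25.5² + (15−1)·20.3²]/(14+15−2) = 526.76
t = (120 − 128)/√[526.76·(1/14 + 1/15)] = -0.938
df = n₁ + n₂ − 2 = 27
p-value = P(T ≤ -0.938) ≈ 0.1783
Since p ≈ 0.1783 > α = 0.05, fail to reject H0; the evidence is not statistically significant.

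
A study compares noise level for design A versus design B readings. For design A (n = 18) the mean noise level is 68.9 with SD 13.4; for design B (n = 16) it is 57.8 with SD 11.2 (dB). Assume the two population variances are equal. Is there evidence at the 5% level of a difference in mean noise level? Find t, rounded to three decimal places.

Let group 1 = design A, group 2 = design B. H0: μ_1 = μ_2; H1: μ_1 ≠ μ_2 (two-sample pooled-variance t-test, two-sided).
s_p² = [(18−1)·13.4² + (16−1)·11.2²]/(18+16−2) = 154.191
t = (68.9 − 57.8)/√[154.191·(1/18 + 1/16)] = 2.602
df = n₁ + n₂ − 2 = 32
Two-sided p-value ≈ 0.0139
Since p ≈ 0.0139 < α = 0.05, reject H0; the data support H1.

2.602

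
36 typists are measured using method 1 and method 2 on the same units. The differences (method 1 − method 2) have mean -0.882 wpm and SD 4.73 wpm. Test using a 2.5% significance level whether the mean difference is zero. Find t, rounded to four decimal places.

H0: μ_d = 0; H1: μ_d ≠ 0 (paired t-test on the differences, two-sided).
t = d̄/(s_d/√n) = -0.882/(4.73/√36) = -1.1188
df = n − 1 = 35
Two-sided p-value ≈ 0.2708
Since p ≈ 0.2708 > α = 0.025, fail to reject H0; the evidence is not statistically significant.

-1.1188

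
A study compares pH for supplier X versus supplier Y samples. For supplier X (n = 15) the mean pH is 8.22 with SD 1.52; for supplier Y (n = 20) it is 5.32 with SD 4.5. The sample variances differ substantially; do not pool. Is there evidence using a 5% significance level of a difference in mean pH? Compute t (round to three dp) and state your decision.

t = 2.685; reject H0

Let group 1 = supplier X, group 2 = supplier Y. H0: μ_1 = μ_2; H1: μ_1 ≠ μ_2 (Welch's two-sample t-test, two-sided).
t = (x̄_1 − x̄_2)/√(s_1²/n_1 + s_2²/n_2) = (8.22 − 5.32)/√(1.52²/15 + 4.5²/20) = 2.685
Welch–Satterthwaite df ≈ 24.45
Two-sided p-value ≈ 0.0128
Since p ≈ 0.0128 < α = 0.05, reject H0; the data support H1.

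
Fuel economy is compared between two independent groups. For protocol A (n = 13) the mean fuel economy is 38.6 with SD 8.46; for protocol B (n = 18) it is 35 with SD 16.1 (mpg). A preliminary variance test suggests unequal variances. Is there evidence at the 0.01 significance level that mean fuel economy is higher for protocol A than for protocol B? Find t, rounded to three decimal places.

0.807

Let group 1 = protocol A, group 2 = protocol B. H0: μ_1 = μ_2; H1: μ_1 > μ_2 (Welch's two-sample t-test, right-tailed).
t = (x̄_1 − x̄_2)/√(s_1²/n_1 + s_2²/n_2) = (38.6 − 35)/√(8.46²/13 + 16.1²/18) = 0.807
Welch–Satterthwaite df ≈ 26.91
p-value = P(T ≥ 0.807) ≈ 0.2134
Since p ≈ 0.2134 > α = 0.01, fail to reject H0; the data do not provide sufficient evidence against H0.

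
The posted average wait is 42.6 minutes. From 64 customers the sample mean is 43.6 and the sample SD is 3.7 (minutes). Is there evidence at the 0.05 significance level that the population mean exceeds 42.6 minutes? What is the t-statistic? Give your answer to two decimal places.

H0: μ = 42.6; H1: μ > 42.6 (one-sample t-test, right-tailed).
t = (x̄ − μ₀)/(s/√n) = (43.6 − 42.6)/(3.7/√64) = 2.16
df = n − 1 = 63
p-value = P(T ≥ 2.16) ≈ 0.017
Since p ≈ 0.017 < α = 0.05, reject H0; the evidence is statistically significant.

2.16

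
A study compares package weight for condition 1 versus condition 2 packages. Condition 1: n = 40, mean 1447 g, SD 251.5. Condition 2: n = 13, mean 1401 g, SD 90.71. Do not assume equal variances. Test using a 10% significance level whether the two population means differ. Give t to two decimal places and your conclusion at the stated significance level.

Let group 1 = condition 1, group 2 = condition 2. H0: μ_1 = μ_2; H1: μ_1 ≠ μ_2 (Welch's two-sample t-test, two-sided).
t = (x̄_1 − x̄_2)/√(s_1²/n_1 + s_2²/n_2) = (1447 − 1401)/√(251.5²/40 + 90.71²/13) = 0.98
Welch–Satterthwaite df ≈ 50.29
Two-sided p-value ≈ 0.333
Since p ≈ 0.333 > α = 0.1, fail to reject H0; the data do not provide sufficient evidence against H0.

t = 0.98; fail to reject H0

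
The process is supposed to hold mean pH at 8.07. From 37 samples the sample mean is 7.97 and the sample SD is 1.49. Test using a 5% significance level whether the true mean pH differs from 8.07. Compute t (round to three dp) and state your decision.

H0: μ = 8.07; H1: μ ≠ 8.07 (one-sample t-test, two-sided).
t = (x̄ − μ₀)/(s/√n) = (7.97 − 8.07)/(1.49/√37) = -0.408
df = n − 1 = 36
Two-sided p-value ≈ 0.686
Since p ≈ 0.686 > α = 0.05, fail to reject H0; the data do not provide sufficient evidence against H0.

t = -0.408; fail to reject H0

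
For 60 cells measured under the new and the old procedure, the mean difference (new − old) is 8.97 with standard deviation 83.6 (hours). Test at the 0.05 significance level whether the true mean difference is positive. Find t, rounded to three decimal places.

0.831

H0: μ_d = 0; H1: μ_d > 0 (paired t-test on the differences, right-tailed).
t = d̄/(s_d/√n) = 8.97/(83.6/√60) = 0.831
df = n − 1 = 59
p-value = P(T ≥ 0.831) ≈ 0.205
Since p ≈ 0.205 > α = 0.05, fail to reject H0; the evidence is not statistically significant.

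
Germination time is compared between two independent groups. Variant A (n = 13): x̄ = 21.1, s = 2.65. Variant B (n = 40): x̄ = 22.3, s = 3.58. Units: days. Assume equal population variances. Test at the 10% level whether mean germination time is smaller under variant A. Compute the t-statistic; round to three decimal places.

Let group 1 = variant A, group 2 = variant B. H0: μ_1 = μ_2; H1: μ_1 < μ_2 (two-sample pooled-variance t-test, left-tailed).
s_p² = [(13−1)·2.65² + (40−1)·3.58²]/(13+40−2) = 11.4531
t = (21.1 − 22.3)/√[11.4531·(1/13 + 1/40)] = -1.111
df = n₁ + n₂ − 2 = 51
p-value = P(T ≤ -1.111) ≈ 0.136
Since p ≈ 0.136 > α = 0.1, fail to reject H0; the data do not provide sufficient evidence against H0.

-1.111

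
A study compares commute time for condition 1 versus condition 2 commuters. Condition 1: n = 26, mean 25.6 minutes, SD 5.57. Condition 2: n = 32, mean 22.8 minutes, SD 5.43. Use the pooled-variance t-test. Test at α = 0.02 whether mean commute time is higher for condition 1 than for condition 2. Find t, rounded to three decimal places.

1.931

Let group 1 = condition 1, group 2 = condition 2. H0: μ_1 = μ_2; H1: μ_1 > μ_2 (two-sample pooled-variance t-test, right-tailed).
s_p² = [(26−1)·5.57² + (32−1)·5.43²]/(26+32−2) = 30.1724
t = (25.6 − 22.8)/√[30.1724·(1/26 + 1/32)] = 1.931
df = n₁ + n₂ − 2 = 56
p-value = P(T ≥ 1.931) ≈ 0.0293
Since p ≈ 0.0293 > α = 0.02, fail to reject H0; the evidence is not statistically significant.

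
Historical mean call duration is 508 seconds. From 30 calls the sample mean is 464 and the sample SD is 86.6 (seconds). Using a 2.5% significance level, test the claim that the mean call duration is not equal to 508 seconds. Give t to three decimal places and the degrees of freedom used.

H0: μ = 508; H1: μ ≠ 508 (one-sample t-test, two-sided).
t = (x̄ − μ₀)/(s/√n) = (464 − 508)/(86.6/√30) = -2.783
df = n − 1 = 29
Two-sided p-value ≈ 0.0094
Since p ≈ 0.0094 < α = 0.025, reject H0; the data support H1.

t = -2.783, df = 29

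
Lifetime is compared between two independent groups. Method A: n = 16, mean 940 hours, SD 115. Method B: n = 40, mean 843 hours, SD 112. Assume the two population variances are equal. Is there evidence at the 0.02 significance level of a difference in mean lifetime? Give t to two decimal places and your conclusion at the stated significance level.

Let group 1 = method A, group 2 = method B. H0: μ_1 = μ_2; H1: μ_1 ≠ μ_2 (two-sample pooled-variance t-test, two-sided).
s_p² = [(16−1)·115² + (40−1)·112²]/(16+40−2) = 12733.2
t = (940 − 843)/√[12733.2·(1/16 + 1/40)] = 2.91
df = n₁ + n₂ − 2 = 54
Two-sided p-value ≈ 0.005
Since p ≈ 0.005 < α = 0.02, reject H0; the data support H1.

t = 2.91; reject H0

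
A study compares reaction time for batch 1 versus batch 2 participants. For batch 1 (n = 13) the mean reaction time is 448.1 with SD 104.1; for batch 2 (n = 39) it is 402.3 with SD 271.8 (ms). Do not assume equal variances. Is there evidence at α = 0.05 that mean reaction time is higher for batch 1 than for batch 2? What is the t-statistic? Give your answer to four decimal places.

0.8769

Let group 1 = batch 1, group 2 = batch 2. H0: μ_1 = μ_2; H1: μ_1 > μ_2 (Welch's two-sample t-test, right-tailed).
t = (x̄_1 − x̄_2)/√(s_1²/n_1 + s_2²/n_2) = (448.1 − 402.3)/√(104.1²/13 + 271.8²/39) = 0.8769
Welch–Satterthwaite df ≈ 48.85
p-value = P(T ≥ 0.8769) ≈ 0.192
Since p ≈ 0.192 > α = 0.05, fail to reject H0; the data do not provide sufficient evidence against H0.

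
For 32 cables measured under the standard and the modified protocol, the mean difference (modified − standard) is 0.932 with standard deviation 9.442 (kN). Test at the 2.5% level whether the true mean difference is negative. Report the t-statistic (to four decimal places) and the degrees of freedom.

t = 0.5584, df = 31

H0: μ_d = 0; H1: μ_d < 0 (paired t-test on the differences, left-tailed).
t = d̄/(s_d/√n) = 0.932/(9.442/√32) = 0.5584
df = n − 1 = 31
p-value = P(T ≤ 0.5584) ≈ 0.710
Since p ≈ 0.710 > α = 0.025, fail to reject H0; the evidence is not statistically significant.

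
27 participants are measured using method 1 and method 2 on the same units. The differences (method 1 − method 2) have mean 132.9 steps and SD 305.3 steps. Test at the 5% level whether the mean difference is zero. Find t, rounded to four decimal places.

2.2619

H0: μ_d = 0; H1: μ_d ≠ 0 (paired t-test on the differences, two-sided).
t = d̄/(s_d/√n) = 132.9/(305.3/√27) = 2.2619
df = n − 1 = 26
Two-sided p-value ≈ 0.032
Since p ≈ 0.032 < α = 0.05, reject H0; the evidence is statistically significant.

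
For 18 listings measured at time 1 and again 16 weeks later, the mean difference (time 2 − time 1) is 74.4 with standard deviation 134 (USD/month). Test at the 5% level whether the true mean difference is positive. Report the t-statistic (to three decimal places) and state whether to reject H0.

H0: μ_d = 0; H1: μ_d > 0 (paired t-test on the differences, right-tailed).
t = d̄/(s_d/√n) = 74.4/(134/√18) = 2.356
df = n − 1 = 17
p-value = P(T ≥ 2.356) ≈ 0.015
Since p ≈ 0.015 < α = 0.05, reject H0; the data support H1.

t = 2.356; reject H0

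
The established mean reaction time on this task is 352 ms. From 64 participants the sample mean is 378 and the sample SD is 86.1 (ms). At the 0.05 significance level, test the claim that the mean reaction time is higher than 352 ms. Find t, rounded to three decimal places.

2.416

H0: μ = 352; H1: μ > 352 (one-sample t-test, right-tailed).
t = (x̄ − μ₀)/(s/√n) = (378 − 352)/(86.1/√64) = 2.416
df = n − 1 = 63
p-value = P(T ≥ 2.416) ≈ 0.0093
Since p ≈ 0.0093 < α = 0.05, reject H0; the data support H1.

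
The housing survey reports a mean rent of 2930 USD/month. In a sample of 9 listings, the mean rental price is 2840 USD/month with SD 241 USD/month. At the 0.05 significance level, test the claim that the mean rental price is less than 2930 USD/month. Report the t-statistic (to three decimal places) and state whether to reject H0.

t = -1.120; fail to reject H0

H0: μ = 2930; H1: μ < 2930 (one-sample t-test, left-tailed).
t = (x̄ − μ₀)/(s/√n) = (2840 − 2930)/(241/√9) = -1.120
df = n − 1 = 8
p-value = P(T ≤ -1.120) ≈ 0.148
Since p ≈ 0.148 > α = 0.05, fail to reject H0; the evidence is not statistically significant.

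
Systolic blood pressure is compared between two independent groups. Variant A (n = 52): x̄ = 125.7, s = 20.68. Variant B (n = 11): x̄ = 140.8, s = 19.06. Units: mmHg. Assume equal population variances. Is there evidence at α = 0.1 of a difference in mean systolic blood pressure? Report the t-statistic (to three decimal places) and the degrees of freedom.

Let group 1 = variant A, group 2 = variant B. H0: μ_1 = μ_2; H1: μ_1 ≠ μ_2 (two-sample pooled-variance t-test, two-sided).
s_p² = [(52−1)·20.68² + (11−1)·19.06²]/(52+11−2) = 417.108
t = (125.7 − 140.8)/√[417.108·(1/52 + 1/11)] = -2.228
df = n₁ + n₂ − 2 = 61
Two-sided p-value ≈ 0.030
Since p ≈ 0.030 < α = 0.1, reject H0; the data support H1.

t = -2.228, df = 61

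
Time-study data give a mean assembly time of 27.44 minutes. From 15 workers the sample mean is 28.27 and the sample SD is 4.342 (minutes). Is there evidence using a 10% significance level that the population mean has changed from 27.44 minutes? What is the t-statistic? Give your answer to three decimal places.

0.740

H0: μ = 27.44; H1: μ ≠ 27.44 (one-sample t-test, two-sided).
t = (x̄ − μ₀)/(s/√n) = (28.27 − 27.44)/(4.342/√15) = 0.740
df = n − 1 = 14
Two-sided p-value ≈ 0.471
Since p ≈ 0.471 > α = 0.1, fail to reject H0; the data do not provide sufficient evidence against H0.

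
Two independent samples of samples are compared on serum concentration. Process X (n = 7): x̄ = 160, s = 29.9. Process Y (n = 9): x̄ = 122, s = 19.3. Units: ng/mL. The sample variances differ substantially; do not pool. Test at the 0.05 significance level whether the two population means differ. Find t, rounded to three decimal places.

2.922

Let group 1 = process X, group 2 = process Y. H0: μ_1 = μ_2; H1: μ_1 ≠ μ_2 (Welch's two-sample t-test, two-sided).
t = (x̄_1 − x̄_2)/√(s_1²/n_1 + s_2²/n_2) = (160 − 122)/√(29.9²/7 + 19.3²/9) = 2.922
Welch–Satterthwaite df ≈ 9.75
Two-sided p-value ≈ 0.0156
Since p ≈ 0.0156 < α = 0.05, reject H0; the data support H1.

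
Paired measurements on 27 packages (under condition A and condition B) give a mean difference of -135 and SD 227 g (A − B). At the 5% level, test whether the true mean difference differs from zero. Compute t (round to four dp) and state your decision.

H0: μ_d = 0; H1: μ_d ≠ 0 (paired t-test on the differences, two-sided).
t = d̄/(s_d/√n) = -135/(227/√27) = -3.0902
df = n − 1 = 26
Two-sided p-value ≈ 0.005
Since p ≈ 0.005 < α = 0.05, reject H0; the data support H1.

t = -3.0902; reject H0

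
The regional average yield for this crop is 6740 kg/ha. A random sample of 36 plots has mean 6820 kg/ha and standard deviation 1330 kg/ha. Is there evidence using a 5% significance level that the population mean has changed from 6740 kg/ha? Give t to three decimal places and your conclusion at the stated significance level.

t = 0.361; fail to reject H0

H0: μ = 6740; H1: μ ≠ 6740 (one-sample t-test, two-sided).
t = (x̄ − μ₀)/(s/√n) = (6820 − 6740)/(1330/√36) = 0.361
df = n − 1 = 35
Two-sided p-value ≈ 0.7203
Since p ≈ 0.7203 > α = 0.05, fail to reject H0; the data do not provide sufficient evidence against H0.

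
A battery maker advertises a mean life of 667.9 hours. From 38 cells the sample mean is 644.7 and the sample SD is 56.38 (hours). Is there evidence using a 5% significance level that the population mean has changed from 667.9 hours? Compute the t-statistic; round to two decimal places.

H0: μ = 667.9; H1: μ ≠ 667.9 (one-sample t-test, two-sided).
t = (x̄ − μ₀)/(s/√n) = (644.7 − 667.9)/(56.38/√38) = -2.54
df = n − 1 = 37
Two-sided p-value ≈ 0.016
Since p ≈ 0.016 < α = 0.05, reject H0; the evidence is statistically significant.

-2.54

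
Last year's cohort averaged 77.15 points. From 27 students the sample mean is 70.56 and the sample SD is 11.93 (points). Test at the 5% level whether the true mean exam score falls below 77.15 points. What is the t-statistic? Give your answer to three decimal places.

H0: μ = 77.15; H1: μ < 77.15 (one-sample t-test, left-tailed).
t = (x̄ − μ₀)/(s/√n) = (70.56 − 77.15)/(11.93/√27) = -2.870
df = n − 1 = 26
p-value = P(T ≤ -2.870) ≈ 0.0040
Since p ≈ 0.0040 < α = 0.05, reject H0; the data support H1.

-2.870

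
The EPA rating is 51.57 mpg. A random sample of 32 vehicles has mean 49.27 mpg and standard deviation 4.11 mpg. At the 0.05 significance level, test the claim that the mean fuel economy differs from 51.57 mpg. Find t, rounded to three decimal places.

H0: μ = 51.57; H1: μ ≠ 51.57 (one-sample t-test, two-sided).
t = (x̄ − μ₀)/(s/√n) = (49.27 − 51.57)/(4.11/√32) = -3.166
df = n − 1 = 31
Two-sided p-value ≈ 0.003
Since p ≈ 0.003 < α = 0.05, reject H0; the data support H1.

-3.166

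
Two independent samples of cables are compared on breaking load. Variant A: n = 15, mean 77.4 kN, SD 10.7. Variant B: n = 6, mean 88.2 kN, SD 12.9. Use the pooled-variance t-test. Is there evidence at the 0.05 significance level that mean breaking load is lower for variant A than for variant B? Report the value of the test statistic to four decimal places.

-1.9750

Let group 1 = variant A, group 2 = variant B. H0: μ_1 = μ_2; H1: μ_1 < μ_2 (two-sample pooled-variance t-test, left-tailed).
s_p² = [(15−1)·10.7² + (6−1)·12.9²]/(15+6−2) = 128.153
t = (77.4 − 88.2)/√[128.153·(1/15 + 1/6)] = -1.9750
df = n₁ + n₂ − 2 = 19
p-value = P(T ≤ -1.9750) ≈ 0.031
Since p ≈ 0.031 < α = 0.05, reject H0; the data support H1.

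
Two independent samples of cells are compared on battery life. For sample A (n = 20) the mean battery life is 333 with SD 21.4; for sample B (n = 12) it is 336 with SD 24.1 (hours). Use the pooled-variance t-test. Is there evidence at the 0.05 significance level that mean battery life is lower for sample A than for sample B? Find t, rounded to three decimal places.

Let group 1 = sample A, group 2 = sample B. H0: μ_1 = μ_2; H1: μ_1 < μ_2 (two-sample pooled-variance t-test, left-tailed).
s_p² = [(20−1)·21.4² + (12−1)·24.1²]/(20+12−2) = 503.005
t = (333 − 336)/√[503.005·(1/20 + 1/12)] = -0.366
df = n₁ + n₂ − 2 = 30
p-value = P(T ≤ -0.366) ≈ 0.3583
Since p ≈ 0.3583 > α = 0.05, fail to reject H0; the data do not provide sufficient evidence against H0.

-0.366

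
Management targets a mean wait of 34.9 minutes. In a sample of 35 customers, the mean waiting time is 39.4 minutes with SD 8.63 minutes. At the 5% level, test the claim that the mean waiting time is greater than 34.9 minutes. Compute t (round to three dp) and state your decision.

t = 3.085; reject H0

H0: μ = 34.9; H1: μ > 34.9 (one-sample t-test, right-tailed).
t = (x̄ − μ₀)/(s/√n) = (39.4 − 34.9)/(8.63/√35) = 3.085
df = n − 1 = 34
p-value = P(T ≥ 3.085) ≈ 0.002
Since p ≈ 0.002 < α = 0.05, reject H0; the data support H1.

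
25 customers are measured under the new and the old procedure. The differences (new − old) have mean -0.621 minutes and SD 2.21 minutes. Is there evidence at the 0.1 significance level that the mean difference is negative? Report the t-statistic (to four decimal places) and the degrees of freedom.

H0: μ_d = 0; H1: μ_d < 0 (paired t-test on the differences, left-tailed).
t = d̄/(s_d/√n) = -0.621/(2.21/√25) = -1.4050
df = n − 1 = 24
p-value = P(T ≤ -1.4050) ≈ 0.0864
Since p ≈ 0.0864 < α = 0.1, reject H0; the data support H1.

t = -1.4050, df = 24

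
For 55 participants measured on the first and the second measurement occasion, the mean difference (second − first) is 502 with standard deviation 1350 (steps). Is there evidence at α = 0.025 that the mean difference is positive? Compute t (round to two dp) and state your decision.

H0: μ_d = 0; H1: μ_d > 0 (paired t-test on the differences, right-tailed).
t = d̄/(s_d/√n) = 502/(1350/√55) = 2.76
df = n − 1 = 54
p-value = P(T ≥ 2.76) ≈ 0.0040
Since p ≈ 0.0040 < α = 0.025, reject H0; the evidence is statistically significant.

t = 2.76; reject H0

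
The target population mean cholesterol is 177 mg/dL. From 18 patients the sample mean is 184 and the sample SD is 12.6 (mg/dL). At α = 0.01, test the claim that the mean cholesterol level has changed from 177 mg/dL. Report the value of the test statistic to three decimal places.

2.357

H0: μ = 177; H1: μ ≠ 177 (one-sample t-test, two-sided).
t = (x̄ − μ₀)/(s/√n) = (184 − 177)/(12.6/√18) = 2.357
df = n − 1 = 17
Two-sided p-value ≈ 0.031
Since p ≈ 0.031 > α = 0.01, fail to reject H0; the data do not provide sufficient evidence against H0.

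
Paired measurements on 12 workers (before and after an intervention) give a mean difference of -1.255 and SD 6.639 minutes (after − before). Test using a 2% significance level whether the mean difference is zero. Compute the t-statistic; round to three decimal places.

-0.655

H0: μ_d = 0; H1: μ_d ≠ 0 (paired t-test on the differences, two-sided).
t = d̄/(s_d/√n) = -1.255/(6.639/√12) = -0.655
df = n − 1 = 11
Two-sided p-value ≈ 0.526
Since p ≈ 0.526 > α = 0.02, fail to reject H0; the data do not provide sufficient evidence against H0.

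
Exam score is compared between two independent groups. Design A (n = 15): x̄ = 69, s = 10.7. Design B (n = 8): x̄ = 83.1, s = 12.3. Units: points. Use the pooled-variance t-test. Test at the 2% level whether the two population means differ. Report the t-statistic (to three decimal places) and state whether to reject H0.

Let group 1 = design A, group 2 = design B. H0: μ_1 = μ_2; H1: μ_1 ≠ μ_2 (two-sample pooled-variance t-test, two-sided).
s_p² = [(15−1)·10.7² + (8−1)·12.3²]/(15+8−2) = 126.757
t = (69 − 83.1)/√[126.757·(1/15 + 1/8)] = -2.861
df = n₁ + n₂ − 2 = 21
Two-sided p-value ≈ 0.009
Since p ≈ 0.009 < α = 0.02, reject H0; the evidence is statistically significant.

t = -2.861; reject H0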